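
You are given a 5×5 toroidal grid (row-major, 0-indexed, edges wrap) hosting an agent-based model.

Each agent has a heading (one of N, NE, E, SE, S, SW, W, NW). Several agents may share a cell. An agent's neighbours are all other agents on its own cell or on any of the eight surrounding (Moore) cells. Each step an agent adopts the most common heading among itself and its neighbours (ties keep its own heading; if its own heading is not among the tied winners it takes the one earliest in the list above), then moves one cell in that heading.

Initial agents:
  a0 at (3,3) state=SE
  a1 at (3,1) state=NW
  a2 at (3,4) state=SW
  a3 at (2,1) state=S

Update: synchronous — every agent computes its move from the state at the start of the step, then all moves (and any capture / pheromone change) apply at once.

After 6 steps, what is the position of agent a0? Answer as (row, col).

(4, 4)

t=1: a0@(4,4):SE a1@(2,0):NW a2@(4,3):SW a3@(3,1):S
t=2: a0@(0,0):SE a1@(1,4):NW a2@(0,2):SW a3@(4,1):S
t=3: a0@(1,1):SE a1@(0,3):NW a2@(1,1):SW a3@(0,1):S
t=4: a0@(2,2):SE a1@(4,2):NW a2@(2,0):SW a3@(1,1):S
t=5: a0@(3,3):SE a1@(3,1):NW a2@(3,4):SW a3@(2,1):S
t=6: a0@(4,4):SE a1@(2,0):NW a2@(4,3):SW a3@(3,1):S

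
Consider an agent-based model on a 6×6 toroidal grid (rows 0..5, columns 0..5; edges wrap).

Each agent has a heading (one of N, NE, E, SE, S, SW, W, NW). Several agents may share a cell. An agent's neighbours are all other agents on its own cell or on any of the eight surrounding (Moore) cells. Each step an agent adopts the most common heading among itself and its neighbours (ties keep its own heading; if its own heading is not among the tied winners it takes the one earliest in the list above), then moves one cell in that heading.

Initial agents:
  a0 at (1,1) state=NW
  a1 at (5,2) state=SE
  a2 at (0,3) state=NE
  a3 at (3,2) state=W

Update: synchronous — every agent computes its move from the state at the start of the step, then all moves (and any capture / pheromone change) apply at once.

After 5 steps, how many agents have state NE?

t=1: a0@(0,0):NW a1@(0,3):SE a2@(5,4):NE a3@(3,1):W
t=2: a0@(5,5):NW a1@(1,4):SE a2@(4,5):NE a3@(3,0):W
t=3: a0@(4,4):NW a1@(2,5):SE a2@(3,0):NE a3@(3,5):W
t=4: a0@(3,3):NW a1@(3,0):SE a2@(2,1):NE a3@(3,4):W
t=5: a0@(2,2):NW a1@(4,1):SE a2@(1,2):NE a3@(3,3):W

1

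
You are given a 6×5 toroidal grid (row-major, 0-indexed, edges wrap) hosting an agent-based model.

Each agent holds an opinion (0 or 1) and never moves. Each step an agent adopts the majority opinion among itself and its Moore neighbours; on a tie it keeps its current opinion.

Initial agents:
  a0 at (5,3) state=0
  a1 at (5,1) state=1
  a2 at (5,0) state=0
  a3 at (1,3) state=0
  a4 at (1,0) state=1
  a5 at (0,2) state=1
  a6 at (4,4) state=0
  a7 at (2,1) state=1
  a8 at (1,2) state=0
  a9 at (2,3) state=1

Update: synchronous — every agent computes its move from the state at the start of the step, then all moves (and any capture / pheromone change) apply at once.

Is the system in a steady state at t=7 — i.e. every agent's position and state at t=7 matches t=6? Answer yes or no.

yes

t=1: a0@(5,3):0 a1@(5,1):1 a2@(5,0):0 a3@(1,3):0 a4@(1,0):1 a5@(0,2):0 a6@(4,4):0 a7@(2,1):1 a8@(1,2):1 a9@(2,3):0
t=2: a0@(5,3):0 a1@(5,1):0 a2@(5,0):0 a3@(1,3):0 a4@(1,0):1 a5@(0,2):0 a6@(4,4):0 a7@(2,1):1 a8@(1,2):0 a9@(2,3):0
t=3: (unchanged — steady state)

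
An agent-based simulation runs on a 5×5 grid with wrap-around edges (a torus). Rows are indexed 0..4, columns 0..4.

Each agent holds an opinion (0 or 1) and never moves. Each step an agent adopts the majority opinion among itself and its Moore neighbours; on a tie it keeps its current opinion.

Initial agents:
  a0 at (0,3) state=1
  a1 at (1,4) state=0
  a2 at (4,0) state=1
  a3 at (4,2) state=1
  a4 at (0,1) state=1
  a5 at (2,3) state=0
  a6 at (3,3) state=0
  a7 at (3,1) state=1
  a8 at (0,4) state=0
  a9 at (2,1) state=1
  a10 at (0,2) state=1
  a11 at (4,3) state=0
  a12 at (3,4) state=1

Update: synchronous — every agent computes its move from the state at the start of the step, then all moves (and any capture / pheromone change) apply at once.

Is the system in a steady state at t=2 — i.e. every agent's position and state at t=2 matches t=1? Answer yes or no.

t=1: a0@(0,3):1 a1@(1,4):0 a2@(4,0):1 a3@(4,2):1 a4@(0,1):1 a5@(2,3):0 a6@(3,3):0 a7@(3,1):1 a8@(0,4):0 a9@(2,1):1 a10@(0,2):1 a11@(4,3):1 a12@(3,4):0
t=2: a0@(0,3):1 a1@(1,4):0 a2@(4,0):1 a3@(4,2):1 a4@(0,1):1 a5@(2,3):0 a6@(3,3):0 a7@(3,1):1 a8@(0,4):1 a9@(2,1):1 a10@(0,2):1 a11@(4,3):1 a12@(3,4):0

no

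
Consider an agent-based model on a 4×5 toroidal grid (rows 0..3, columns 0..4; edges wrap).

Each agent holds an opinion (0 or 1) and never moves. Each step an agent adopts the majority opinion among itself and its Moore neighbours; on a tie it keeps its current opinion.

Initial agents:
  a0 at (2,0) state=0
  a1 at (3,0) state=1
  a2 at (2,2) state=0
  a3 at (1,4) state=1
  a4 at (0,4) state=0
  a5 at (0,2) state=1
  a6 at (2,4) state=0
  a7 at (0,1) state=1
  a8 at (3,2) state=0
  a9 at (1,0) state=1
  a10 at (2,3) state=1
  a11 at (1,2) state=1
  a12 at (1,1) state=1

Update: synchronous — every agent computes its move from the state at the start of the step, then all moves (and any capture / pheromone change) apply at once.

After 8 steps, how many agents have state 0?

0

t=1: a0@(2,0):1 a1@(3,0):0 a2@(2,2):1 a3@(1,4):1 a4@(0,4):1 a5@(0,2):1 a6@(2,4):1 a7@(0,1):1 a8@(3,2):1 a9@(1,0):1 a10@(2,3):1 a11@(1,2):1 a12@(1,1):1
t=2: a0@(2,0):1 a1@(3,0):1 a2@(2,2):1 a3@(1,4):1 a4@(0,4):1 a5@(0,2):1 a6@(2,4):1 a7@(0,1):1 a8@(3,2):1 a9@(1,0):1 a10@(2,3):1 a11@(1,2):1 a12@(1,1):1
t=3: (unchanged — steady state)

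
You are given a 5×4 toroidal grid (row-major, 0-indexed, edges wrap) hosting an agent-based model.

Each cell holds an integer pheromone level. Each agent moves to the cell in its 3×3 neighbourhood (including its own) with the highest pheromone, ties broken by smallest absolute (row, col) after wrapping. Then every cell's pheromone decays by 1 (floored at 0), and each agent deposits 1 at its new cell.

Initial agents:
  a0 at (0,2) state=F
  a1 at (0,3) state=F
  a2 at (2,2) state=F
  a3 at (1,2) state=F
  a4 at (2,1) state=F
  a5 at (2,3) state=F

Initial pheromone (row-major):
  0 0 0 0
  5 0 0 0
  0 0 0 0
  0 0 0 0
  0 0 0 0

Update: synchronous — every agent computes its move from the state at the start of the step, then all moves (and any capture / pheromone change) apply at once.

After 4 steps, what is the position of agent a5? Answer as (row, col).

t=1: a0@(0,1) a1@(1,0) a2@(1,1) a3@(0,1) a4@(1,0) a5@(1,0) | pheromone: 0 2 0 0 / 7 1 0 0 / 0 0 0 0 / 0 0 0 0 / 0 0 0 0
t=2: a0@(1,0) a1@(1,0) a2@(1,0) a3@(1,0) a4@(1,0) a5@(1,0) | pheromone: 0 1 0 0 / 12 0 0 0 / 0 0 0 0 / 0 0 0 0 / 0 0 0 0
t=3: a0@(1,0) a1@(1,0) a2@(1,0) a3@(1,0) a4@(1,0) a5@(1,0) | pheromone: 0 0 0 0 / 17 0 0 0 / 0 0 0 0 / 0 0 0 0 / 0 0 0 0
t=4: a0@(1,0) a1@(1,0) a2@(1,0) a3@(1,0) a4@(1,0) a5@(1,0) | pheromone: 0 0 0 0 / 22 0 0 0 / 0 0 0 0 / 0 0 0 0 / 0 0 0 0

(1, 0)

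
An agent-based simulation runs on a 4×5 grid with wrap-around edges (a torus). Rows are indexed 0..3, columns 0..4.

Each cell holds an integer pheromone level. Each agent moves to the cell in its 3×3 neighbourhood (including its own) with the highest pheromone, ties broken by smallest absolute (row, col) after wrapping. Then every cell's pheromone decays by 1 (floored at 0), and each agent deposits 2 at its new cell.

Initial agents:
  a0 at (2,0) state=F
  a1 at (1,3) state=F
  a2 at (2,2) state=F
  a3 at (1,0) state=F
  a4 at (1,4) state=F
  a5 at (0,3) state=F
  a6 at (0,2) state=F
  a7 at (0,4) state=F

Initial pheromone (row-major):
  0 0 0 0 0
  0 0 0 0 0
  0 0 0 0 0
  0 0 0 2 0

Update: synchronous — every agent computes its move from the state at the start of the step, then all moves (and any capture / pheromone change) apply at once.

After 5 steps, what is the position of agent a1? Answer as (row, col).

(3, 3)

t=1: a0@(1,0) a1@(0,2) a2@(3,3) a3@(0,0) a4@(0,0) a5@(3,3) a6@(3,3) a7@(3,3) | pheromone: 4 0 2 0 0 / 2 0 0 0 0 / 0 0 0 0 0 / 0 0 0 9 0
t=2: a0@(0,0) a1@(3,3) a2@(3,3) a3@(0,0) a4@(0,0) a5@(3,3) a6@(3,3) a7@(3,3) | pheromone: 9 0 1 0 0 / 1 0 0 0 0 / 0 0 0 0 0 / 0 0 0 18 0
t=3: a0@(0,0) a1@(3,3) a2@(3,3) a3@(0,0) a4@(0,0) a5@(3,3) a6@(3,3) a7@(3,3) | pheromone: 14 0 0 0 0 / 0 0 0 0 0 / 0 0 0 0 0 / 0 0 0 27 0
t=4: a0@(0,0) a1@(3,3) a2@(3,3) a3@(0,0) a4@(0,0) a5@(3,3) a6@(3,3) a7@(3,3) | pheromone: 19 0 0 0 0 / 0 0 0 0 0 / 0 0 0 0 0 / 0 0 0 36 0
t=5: a0@(0,0) a1@(3,3) a2@(3,3) a3@(0,0) a4@(0,0) a5@(3,3) a6@(3,3) a7@(3,3) | pheromone: 24 0 0 0 0 / 0 0 0 0 0 / 0 0 0 0 0 / 0 0 0 45 0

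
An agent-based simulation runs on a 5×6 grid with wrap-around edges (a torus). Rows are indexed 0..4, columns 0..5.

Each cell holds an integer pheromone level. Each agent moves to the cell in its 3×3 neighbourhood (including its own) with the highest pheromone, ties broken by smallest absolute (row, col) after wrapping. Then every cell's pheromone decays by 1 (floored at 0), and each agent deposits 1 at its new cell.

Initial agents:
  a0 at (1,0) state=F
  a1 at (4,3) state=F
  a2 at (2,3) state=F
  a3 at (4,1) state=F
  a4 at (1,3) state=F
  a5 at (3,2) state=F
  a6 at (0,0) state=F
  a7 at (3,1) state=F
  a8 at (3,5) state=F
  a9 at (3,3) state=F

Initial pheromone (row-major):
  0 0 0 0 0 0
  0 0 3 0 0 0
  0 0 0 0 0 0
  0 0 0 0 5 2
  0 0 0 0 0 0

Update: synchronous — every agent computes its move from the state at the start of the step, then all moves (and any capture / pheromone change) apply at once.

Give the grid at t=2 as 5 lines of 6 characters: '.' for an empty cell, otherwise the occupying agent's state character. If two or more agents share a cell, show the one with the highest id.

F.....
..F...
F.....
....F.
......

t=1: a0@(0,0) a1@(3,4) a2@(3,4) a3@(0,0) a4@(1,2) a5@(2,1) a6@(0,0) a7@(2,0) a8@(3,4) a9@(3,4) | pheromone: 3 0 0 0 0 0 / 0 0 3 0 0 0 / 1 1 0 0 0 0 / 0 0 0 0 8 1 / 0 0 0 0 0 0
t=2: a0@(0,0) a1@(3,4) a2@(3,4) a3@(0,0) a4@(1,2) a5@(1,2) a6@(0,0) a7@(2,0) a8@(3,4) a9@(3,4) | pheromone: 5 0 0 0 0 0 / 0 0 4 0 0 0 / 1 0 0 0 0 0 / 0 0 0 0 11 0 / 0 0 0 0 0 0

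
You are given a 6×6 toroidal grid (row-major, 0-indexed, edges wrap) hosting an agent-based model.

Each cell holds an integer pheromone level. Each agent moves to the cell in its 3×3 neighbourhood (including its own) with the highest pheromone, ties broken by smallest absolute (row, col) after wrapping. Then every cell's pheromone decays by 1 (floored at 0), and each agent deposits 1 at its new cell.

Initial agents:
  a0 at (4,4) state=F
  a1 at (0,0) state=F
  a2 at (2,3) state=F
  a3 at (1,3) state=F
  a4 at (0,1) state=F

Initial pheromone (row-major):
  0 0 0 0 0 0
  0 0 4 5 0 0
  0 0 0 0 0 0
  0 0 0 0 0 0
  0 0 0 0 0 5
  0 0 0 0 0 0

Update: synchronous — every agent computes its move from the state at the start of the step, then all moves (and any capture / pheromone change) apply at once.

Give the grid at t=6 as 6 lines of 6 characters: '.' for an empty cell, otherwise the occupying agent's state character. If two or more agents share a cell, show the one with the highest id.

F.....
...F..
......
......
.....F
......

t=1: a0@(4,5) a1@(0,0) a2@(1,3) a3@(1,3) a4@(1,2) | pheromone: 1 0 0 0 0 0 / 0 0 4 6 0 0 / 0 0 0 0 0 0 / 0 0 0 0 0 0 / 0 0 0 0 0 5 / 0 0 0 0 0 0
t=2: a0@(4,5) a1@(0,0) a2@(1,3) a3@(1,3) a4@(1,3) | pheromone: 1 0 0 0 0 0 / 0 0 3 8 0 0 / 0 0 0 0 0 0 / 0 0 0 0 0 0 / 0 0 0 0 0 5 / 0 0 0 0 0 0
t=3: a0@(4,5) a1@(0,0) a2@(1,3) a3@(1,3) a4@(1,3) | pheromone: 1 0 0 0 0 0 / 0 0 2 10 0 0 / 0 0 0 0 0 0 / 0 0 0 0 0 0 / 0 0 0 0 0 5 / 0 0 0 0 0 0
t=4: a0@(4,5) a1@(0,0) a2@(1,3) a3@(1,3) a4@(1,3) | pheromone: 1 0 0 0 0 0 / 0 0 1 12 0 0 / 0 0 0 0 0 0 / 0 0 0 0 0 0 / 0 0 0 0 0 5 / 0 0 0 0 0 0
t=5: a0@(4,5) a1@(0,0) a2@(1,3) a3@(1,3) a4@(1,3) | pheromone: 1 0 0 0 0 0 / 0 0 0 14 0 0 / 0 0 0 0 0 0 / 0 0 0 0 0 0 / 0 0 0 0 0 5 / 0 0 0 0 0 0
t=6: a0@(4,5) a1@(0,0) a2@(1,3) a3@(1,3) a4@(1,3) | pheromone: 1 0 0 0 0 0 / 0 0 0 16 0 0 / 0 0 0 0 0 0 / 0 0 0 0 0 0 / 0 0 0 0 0 5 / 0 0 0 0 0 0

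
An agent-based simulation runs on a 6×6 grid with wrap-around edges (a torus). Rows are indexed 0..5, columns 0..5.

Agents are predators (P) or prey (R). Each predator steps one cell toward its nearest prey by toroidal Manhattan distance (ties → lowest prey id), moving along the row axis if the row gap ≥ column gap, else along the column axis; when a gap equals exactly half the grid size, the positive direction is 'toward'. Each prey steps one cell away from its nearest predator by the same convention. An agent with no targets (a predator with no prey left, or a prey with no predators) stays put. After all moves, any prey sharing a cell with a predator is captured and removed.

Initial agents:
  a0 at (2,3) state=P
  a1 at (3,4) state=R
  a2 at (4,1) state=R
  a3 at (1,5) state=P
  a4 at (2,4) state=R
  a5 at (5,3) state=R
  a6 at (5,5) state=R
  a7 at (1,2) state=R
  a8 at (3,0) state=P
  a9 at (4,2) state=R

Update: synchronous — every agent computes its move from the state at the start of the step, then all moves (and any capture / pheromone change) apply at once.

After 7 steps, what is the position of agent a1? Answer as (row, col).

t=1: a0@(2,4):P a1@(4,4):R a2@(5,1):R a3@(2,5):P a5@(4,3):R a6@(4,5):R a7@(0,2):R a8@(3,5):P a9@(5,2):R
t=2: a0@(3,4):P a1@(5,4):R a2@(0,1):R a3@(3,5):P a5@(5,3):R a6@(5,5):R a7@(5,2):R a8@(4,5):P a9@(4,2):R
t=3: a0@(4,4):P a1@(0,4):R a2@(1,1):R a3@(4,5):P a5@(0,3):R a6@(0,5):R a7@(0,2):R a8@(5,5):P a9@(4,1):R
t=4: a0@(5,4):P a1@(1,4):R a2@(2,1):R a3@(5,5):P a5@(1,3):R a6@(1,5):R a7@(1,2):R a8@(0,5):P a9@(4,2):R
t=5: a0@(0,4):P a1@(2,4):R a2@(3,1):R a3@(0,5):P a5@(2,3):R a6@(2,5):R a7@(2,2):R a8@(1,5):P a9@(4,1):R
t=6: a0@(1,4):P a1@(3,4):R a2@(4,1):R a3@(1,5):P a5@(3,3):R a6@(3,5):R a7@(3,2):R a8@(2,5):P a9@(3,1):R
t=7: a0@(2,4):P a1@(4,4):R a2@(5,1):R a3@(2,5):P a5@(4,3):R a6@(4,5):R a7@(4,2):R a8@(3,5):P a9@(3,2):R

(4, 4)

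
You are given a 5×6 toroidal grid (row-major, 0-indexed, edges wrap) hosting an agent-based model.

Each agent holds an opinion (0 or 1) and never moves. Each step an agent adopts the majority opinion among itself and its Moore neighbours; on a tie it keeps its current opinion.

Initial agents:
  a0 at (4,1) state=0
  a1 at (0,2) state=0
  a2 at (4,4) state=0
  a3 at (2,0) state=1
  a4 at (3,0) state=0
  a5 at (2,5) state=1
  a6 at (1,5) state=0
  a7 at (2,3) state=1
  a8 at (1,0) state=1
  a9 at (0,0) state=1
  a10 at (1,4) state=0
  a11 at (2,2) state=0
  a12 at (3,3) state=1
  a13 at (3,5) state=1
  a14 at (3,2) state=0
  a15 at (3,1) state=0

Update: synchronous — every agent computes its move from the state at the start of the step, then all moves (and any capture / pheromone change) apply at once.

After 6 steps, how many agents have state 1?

7

t=1: a0@(4,1):0 a1@(0,2):0 a2@(4,4):1 a3@(2,0):1 a4@(3,0):0 a5@(2,5):1 a6@(1,5):1 a7@(2,3):0 a8@(1,0):1 a9@(0,0):1 a10@(1,4):0 a11@(2,2):0 a12@(3,3):0 a13@(3,5):1 a14@(3,2):0 a15@(3,1):0
t=2: (unchanged — steady state)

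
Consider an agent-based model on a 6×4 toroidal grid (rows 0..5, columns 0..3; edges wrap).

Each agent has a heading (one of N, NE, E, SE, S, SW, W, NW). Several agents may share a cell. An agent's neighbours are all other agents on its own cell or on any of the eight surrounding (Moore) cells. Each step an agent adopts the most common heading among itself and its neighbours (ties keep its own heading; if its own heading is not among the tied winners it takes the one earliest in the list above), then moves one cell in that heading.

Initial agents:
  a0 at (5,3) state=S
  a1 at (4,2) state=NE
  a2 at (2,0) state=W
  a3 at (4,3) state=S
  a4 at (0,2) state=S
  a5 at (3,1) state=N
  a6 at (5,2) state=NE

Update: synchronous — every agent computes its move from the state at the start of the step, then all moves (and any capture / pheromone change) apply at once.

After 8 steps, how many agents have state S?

t=1: a0@(0,3):S a1@(3,3):NE a2@(2,3):W a3@(5,3):S a4@(1,2):S a5@(2,1):N a6@(0,2):S
t=2: a0@(1,3):S a1@(2,0):NE a2@(2,2):W a3@(0,3):S a4@(2,2):S a5@(1,1):N a6@(1,2):S
t=3: a0@(2,3):S a1@(1,1):NE a2@(3,2):S a3@(1,3):S a4@(3,2):S a5@(2,1):S a6@(2,2):S
t=4: a0@(3,3):S a1@(2,1):S a2@(4,2):S a3@(2,3):S a4@(4,2):S a5@(3,1):S a6@(3,2):S
t=5: a0@(4,3):S a1@(3,1):S a2@(5,2):S a3@(3,3):S a4@(5,2):S a5@(4,1):S a6@(4,2):S
t=6: a0@(5,3):S a1@(4,1):S a2@(0,2):S a3@(4,3):S a4@(0,2):S a5@(5,1):S a6@(5,2):S
t=7: a0@(0,3):S a1@(5,1):S a2@(1,2):S a3@(5,3):S a4@(1,2):S a5@(0,1):S a6@(0,2):S
t=8: a0@(1,3):S a1@(0,1):S a2@(2,2):S a3@(0,3):S a4@(2,2):S a5@(1,1):S a6@(1,2):S

7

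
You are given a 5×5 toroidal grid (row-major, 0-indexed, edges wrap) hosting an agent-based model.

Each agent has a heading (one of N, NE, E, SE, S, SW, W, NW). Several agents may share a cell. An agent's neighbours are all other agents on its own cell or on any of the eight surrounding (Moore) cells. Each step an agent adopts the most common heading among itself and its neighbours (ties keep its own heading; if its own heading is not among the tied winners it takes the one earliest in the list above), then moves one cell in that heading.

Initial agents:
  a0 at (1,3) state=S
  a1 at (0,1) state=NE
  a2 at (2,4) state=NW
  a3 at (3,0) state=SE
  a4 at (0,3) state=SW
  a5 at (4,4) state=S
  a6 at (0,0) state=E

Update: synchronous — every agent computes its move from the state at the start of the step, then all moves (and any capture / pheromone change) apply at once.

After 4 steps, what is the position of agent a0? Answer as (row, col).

(0, 3)

t=1: a0@(2,3):S a1@(4,2):NE a2@(1,3):NW a3@(4,1):SE a4@(1,3):S a5@(0,4):S a6@(0,1):E
t=2: a0@(3,3):S a1@(3,3):NE a2@(2,3):S a3@(0,2):SE a4@(2,3):S a5@(1,4):S a6@(0,2):E
t=3: a0@(4,3):S a1@(4,3):S a2@(3,3):S a3@(1,3):SE a4@(3,3):S a5@(2,4):S a6@(0,3):E
t=4: a0@(0,3):S a1@(0,3):S a2@(4,3):S a3@(2,4):SE a4@(4,3):S a5@(3,4):S a6@(1,3):S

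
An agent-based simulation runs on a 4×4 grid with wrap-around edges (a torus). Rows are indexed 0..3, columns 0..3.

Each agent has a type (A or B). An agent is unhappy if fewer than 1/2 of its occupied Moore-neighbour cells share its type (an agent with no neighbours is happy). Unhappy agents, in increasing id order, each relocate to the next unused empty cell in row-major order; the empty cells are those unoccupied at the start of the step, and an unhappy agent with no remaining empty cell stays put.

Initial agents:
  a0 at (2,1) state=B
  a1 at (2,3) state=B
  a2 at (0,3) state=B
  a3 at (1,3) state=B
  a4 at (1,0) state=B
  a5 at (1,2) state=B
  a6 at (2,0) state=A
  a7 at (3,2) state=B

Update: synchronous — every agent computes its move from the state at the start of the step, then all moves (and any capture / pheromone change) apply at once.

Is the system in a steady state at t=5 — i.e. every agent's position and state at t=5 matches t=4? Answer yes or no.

t=1: a0@(2,1):B a1@(2,3):B a2@(0,3):B a3@(1,3):B a4@(1,0):B a5@(1,2):B a6@(0,0):A a7@(3,2):B
t=2: a0@(2,1):B a1@(2,3):B a2@(0,3):B a3@(1,3):B a4@(1,0):B a5@(1,2):B a6@(0,1):A a7@(3,2):B
t=3: a0@(2,1):B a1@(2,3):B a2@(0,3):B a3@(1,3):B a4@(1,0):B a5@(1,2):B a6@(0,0):A a7@(3,2):B
t=4: a0@(2,1):B a1@(2,3):B a2@(0,3):B a3@(1,3):B a4@(1,0):B a5@(1,2):B a6@(0,1):A a7@(3,2):B
t=5: a0@(2,1):B a1@(2,3):B a2@(0,3):B a3@(1,3):B a4@(1,0):B a5@(1,2):B a6@(0,0):A a7@(3,2):B

no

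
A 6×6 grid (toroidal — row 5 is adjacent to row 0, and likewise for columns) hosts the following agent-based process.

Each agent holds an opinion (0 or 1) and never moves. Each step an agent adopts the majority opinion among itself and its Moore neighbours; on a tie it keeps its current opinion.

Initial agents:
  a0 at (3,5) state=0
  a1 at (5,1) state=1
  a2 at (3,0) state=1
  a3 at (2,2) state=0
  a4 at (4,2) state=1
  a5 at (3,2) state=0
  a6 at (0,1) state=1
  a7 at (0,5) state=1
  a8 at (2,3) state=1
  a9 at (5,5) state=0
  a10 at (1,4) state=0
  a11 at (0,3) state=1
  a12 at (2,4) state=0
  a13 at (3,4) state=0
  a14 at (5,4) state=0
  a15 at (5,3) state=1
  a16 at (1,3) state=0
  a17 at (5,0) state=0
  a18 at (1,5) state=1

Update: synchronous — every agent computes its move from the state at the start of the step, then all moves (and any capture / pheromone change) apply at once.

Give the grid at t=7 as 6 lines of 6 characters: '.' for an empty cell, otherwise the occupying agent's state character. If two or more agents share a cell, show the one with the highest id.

.1.0.1
...001
..000.
1.0.00
..1...
11.111

t=1: a0@(3,5):0 a1@(5,1):1 a2@(3,0):1 a3@(2,2):0 a4@(4,2):1 a5@(3,2):0 a6@(0,1):1 a7@(0,5):0 a8@(2,3):0 a9@(5,5):0 a10@(1,4):1 a11@(0,3):0 a12@(2,4):0 a13@(3,4):0 a14@(5,4):1 a15@(5,3):1 a16@(1,3):0 a17@(5,0):1 a18@(1,5):1
t=2: a0@(3,5):0 a1@(5,1):1 a2@(3,0):1 a3@(2,2):0 a4@(4,2):1 a5@(3,2):0 a6@(0,1):1 a7@(0,5):1 a8@(2,3):0 a9@(5,5):0 a10@(1,4):0 a11@(0,3):1 a12@(2,4):0 a13@(3,4):0 a14@(5,4):0 a15@(5,3):1 a16@(1,3):0 a17@(5,0):1 a18@(1,5):1
t=3: a0@(3,5):0 a1@(5,1):1 a2@(3,0):1 a3@(2,2):0 a4@(4,2):1 a5@(3,2):0 a6@(0,1):1 a7@(0,5):1 a8@(2,3):0 a9@(5,5):0 a10@(1,4):0 a11@(0,3):0 a12@(2,4):0 a13@(3,4):0 a14@(5,4):1 a15@(5,3):1 a16@(1,3):0 a17@(5,0):1 a18@(1,5):1
t=4: a0@(3,5):0 a1@(5,1):1 a2@(3,0):1 a3@(2,2):0 a4@(4,2):1 a5@(3,2):0 a6@(0,1):1 a7@(0,5):1 a8@(2,3):0 a9@(5,5):1 a10@(1,4):0 a11@(0,3):0 a12@(2,4):0 a13@(3,4):0 a14@(5,4):1 a15@(5,3):1 a16@(1,3):0 a17@(5,0):1 a18@(1,5):1
t=5: (unchanged — steady state)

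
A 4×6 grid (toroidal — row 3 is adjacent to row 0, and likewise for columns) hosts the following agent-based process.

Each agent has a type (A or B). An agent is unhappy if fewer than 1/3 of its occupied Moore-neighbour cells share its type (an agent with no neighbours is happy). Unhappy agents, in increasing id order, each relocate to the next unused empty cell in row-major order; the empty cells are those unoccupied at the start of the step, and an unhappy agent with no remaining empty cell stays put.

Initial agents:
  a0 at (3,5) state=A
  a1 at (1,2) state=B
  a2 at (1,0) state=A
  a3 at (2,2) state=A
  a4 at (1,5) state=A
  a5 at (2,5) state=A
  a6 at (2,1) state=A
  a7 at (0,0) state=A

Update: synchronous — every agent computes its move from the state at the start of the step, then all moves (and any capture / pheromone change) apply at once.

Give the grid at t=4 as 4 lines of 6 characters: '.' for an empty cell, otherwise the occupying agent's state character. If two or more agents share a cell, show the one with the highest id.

t=1: a0@(3,5):A a1@(0,1):B a2@(1,0):A a3@(2,2):A a4@(1,5):A a5@(2,5):A a6@(2,1):A a7@(0,0):A
t=2: a0@(3,5):A a1@(0,2):B a2@(1,0):A a3@(2,2):A a4@(1,5):A a5@(2,5):A a6@(2,1):A a7@(0,0):A
t=3: (unchanged — steady state)

A.B...
A....A
.AA..A
.....A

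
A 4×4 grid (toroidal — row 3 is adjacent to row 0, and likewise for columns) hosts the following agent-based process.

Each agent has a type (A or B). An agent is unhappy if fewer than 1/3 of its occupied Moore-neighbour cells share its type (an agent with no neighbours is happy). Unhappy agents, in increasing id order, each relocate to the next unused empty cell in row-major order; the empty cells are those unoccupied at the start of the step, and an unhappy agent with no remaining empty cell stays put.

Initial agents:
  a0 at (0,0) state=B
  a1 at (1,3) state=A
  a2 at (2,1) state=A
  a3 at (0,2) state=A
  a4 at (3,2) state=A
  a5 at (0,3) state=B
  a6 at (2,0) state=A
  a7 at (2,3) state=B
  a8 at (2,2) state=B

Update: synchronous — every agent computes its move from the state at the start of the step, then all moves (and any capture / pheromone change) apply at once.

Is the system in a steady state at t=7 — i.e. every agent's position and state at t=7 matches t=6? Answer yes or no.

yes

t=1: a0@(0,0):B a1@(1,3):A a2@(2,1):A a3@(0,2):A a4@(3,2):A a5@(0,1):B a6@(2,0):A a7@(1,0):B a8@(1,1):B
t=2: (unchanged — steady state)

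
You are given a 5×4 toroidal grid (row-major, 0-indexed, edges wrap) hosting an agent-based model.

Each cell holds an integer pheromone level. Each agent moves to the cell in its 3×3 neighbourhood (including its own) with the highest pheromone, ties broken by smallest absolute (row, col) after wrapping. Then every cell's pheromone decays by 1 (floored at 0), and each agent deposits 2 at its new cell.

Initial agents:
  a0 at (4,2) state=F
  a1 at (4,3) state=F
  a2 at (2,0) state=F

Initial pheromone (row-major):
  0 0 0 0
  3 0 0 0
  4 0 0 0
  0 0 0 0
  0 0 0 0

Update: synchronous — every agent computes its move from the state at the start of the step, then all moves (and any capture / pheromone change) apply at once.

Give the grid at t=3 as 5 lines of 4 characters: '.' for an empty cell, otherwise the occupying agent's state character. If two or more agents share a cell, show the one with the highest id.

t=1: a0@(0,1) a1@(0,0) a2@(2,0) | pheromone: 2 2 0 0 / 2 0 0 0 / 5 0 0 0 / 0 0 0 0 / 0 0 0 0
t=2: a0@(0,0) a1@(0,0) a2@(2,0) | pheromone: 5 1 0 0 / 1 0 0 0 / 6 0 0 0 / 0 0 0 0 / 0 0 0 0
t=3: a0@(0,0) a1@(0,0) a2@(2,0) | pheromone: 8 0 0 0 / 0 0 0 0 / 7 0 0 0 / 0 0 0 0 / 0 0 0 0

F...
....
F...
....
....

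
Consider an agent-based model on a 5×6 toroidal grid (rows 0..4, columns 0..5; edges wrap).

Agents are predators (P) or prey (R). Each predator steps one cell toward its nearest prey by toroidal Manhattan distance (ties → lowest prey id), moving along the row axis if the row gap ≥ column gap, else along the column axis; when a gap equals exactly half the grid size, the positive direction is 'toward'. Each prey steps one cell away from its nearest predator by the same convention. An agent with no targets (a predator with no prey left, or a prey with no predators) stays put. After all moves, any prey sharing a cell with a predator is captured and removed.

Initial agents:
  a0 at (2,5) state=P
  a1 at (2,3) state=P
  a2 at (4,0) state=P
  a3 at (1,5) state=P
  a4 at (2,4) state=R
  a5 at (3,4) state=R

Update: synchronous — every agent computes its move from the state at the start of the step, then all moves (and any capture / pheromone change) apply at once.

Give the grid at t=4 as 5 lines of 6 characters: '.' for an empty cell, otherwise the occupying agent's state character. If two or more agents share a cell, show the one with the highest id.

t=1: a0@(2,4):P a1@(2,4):P a2@(4,5):P a3@(2,5):P a4@(2,3):R a5@(4,4):R
t=2: a0@(2,3):P a1@(2,3):P a2@(4,4):P a3@(2,4):P a4@(2,2):R a5@(4,3):R
t=3: a0@(2,2):P a1@(2,2):P a2@(4,3):P a3@(2,3):P a4@(2,1):R a5@(4,2):R
t=4: a0@(2,1):P a1@(2,1):P a2@(4,2):P a3@(2,2):P a4@(2,0):R a5@(4,1):R

......
......
RPP...
......
.RP...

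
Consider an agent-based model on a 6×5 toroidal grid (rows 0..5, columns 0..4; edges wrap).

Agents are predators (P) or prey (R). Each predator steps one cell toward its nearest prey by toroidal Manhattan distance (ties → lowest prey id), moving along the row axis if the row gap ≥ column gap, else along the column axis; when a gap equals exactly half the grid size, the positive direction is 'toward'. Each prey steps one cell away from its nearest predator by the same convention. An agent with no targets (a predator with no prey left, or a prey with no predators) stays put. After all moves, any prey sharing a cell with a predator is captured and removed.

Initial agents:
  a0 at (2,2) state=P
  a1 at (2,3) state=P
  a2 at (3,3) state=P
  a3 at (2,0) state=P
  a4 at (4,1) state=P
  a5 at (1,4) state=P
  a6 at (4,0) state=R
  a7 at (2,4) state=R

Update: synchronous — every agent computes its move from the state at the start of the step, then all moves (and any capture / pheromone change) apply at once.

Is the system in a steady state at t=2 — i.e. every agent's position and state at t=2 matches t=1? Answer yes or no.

t=1: a0@(2,3):P a1@(2,4):P a2@(2,3):P a3@(2,4):P a4@(4,0):P a5@(2,4):P a6@(4,4):R a7@(2,0):R
t=2: a0@(2,4):P a1@(2,0):P a2@(2,4):P a3@(2,0):P a4@(4,4):P a5@(2,0):P a6@(4,3):R a7@(2,1):R

no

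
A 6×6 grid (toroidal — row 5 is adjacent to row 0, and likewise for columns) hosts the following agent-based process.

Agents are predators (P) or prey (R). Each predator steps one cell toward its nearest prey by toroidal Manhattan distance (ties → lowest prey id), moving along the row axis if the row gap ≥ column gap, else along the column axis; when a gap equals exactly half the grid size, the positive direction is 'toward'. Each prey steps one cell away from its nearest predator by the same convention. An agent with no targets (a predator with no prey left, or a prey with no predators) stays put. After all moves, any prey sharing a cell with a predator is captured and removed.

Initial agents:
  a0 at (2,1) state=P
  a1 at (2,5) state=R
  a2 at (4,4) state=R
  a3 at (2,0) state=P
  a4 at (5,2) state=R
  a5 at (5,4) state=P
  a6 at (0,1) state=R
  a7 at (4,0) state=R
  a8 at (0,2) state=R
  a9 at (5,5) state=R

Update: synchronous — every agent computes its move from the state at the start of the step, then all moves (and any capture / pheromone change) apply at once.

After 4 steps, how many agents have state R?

6

t=1: a0@(2,0):P a1@(2,4):R a2@(3,4):R a3@(2,5):P a4@(5,1):R a5@(4,4):P a6@(5,1):R a7@(5,0):R a8@(5,2):R a9@(5,0):R
t=2: a0@(2,5):P a1@(2,3):R a3@(2,4):P a4@(4,1):R a5@(3,4):P a6@(4,1):R a7@(4,0):R a8@(5,1):R a9@(4,0):R
t=3: a0@(2,4):P a1@(2,2):R a3@(2,3):P a4@(5,1):R a5@(2,4):P a6@(5,1):R a7@(5,0):R a8@(4,1):R a9@(5,0):R
t=4: a0@(2,3):P a1@(2,1):R a3@(2,2):P a4@(4,1):R a5@(2,3):P a6@(4,1):R a7@(4,0):R a8@(5,1):R a9@(4,0):R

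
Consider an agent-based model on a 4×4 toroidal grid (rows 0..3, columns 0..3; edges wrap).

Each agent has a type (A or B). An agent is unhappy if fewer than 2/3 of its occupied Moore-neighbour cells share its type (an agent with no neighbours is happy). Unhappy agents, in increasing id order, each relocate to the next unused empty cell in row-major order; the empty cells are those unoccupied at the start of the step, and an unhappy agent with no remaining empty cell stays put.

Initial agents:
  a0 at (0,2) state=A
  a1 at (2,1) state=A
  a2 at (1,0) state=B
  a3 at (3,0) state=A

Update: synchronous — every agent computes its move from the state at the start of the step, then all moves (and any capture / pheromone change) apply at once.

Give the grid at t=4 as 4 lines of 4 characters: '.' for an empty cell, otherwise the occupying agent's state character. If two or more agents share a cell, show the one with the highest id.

...A
ABA.
....
....

t=1: a0@(0,2):A a1@(0,0):A a2@(0,1):B a3@(3,0):A
t=2: a0@(0,3):A a1@(1,0):A a2@(1,1):B a3@(1,2):A
t=3: a0@(0,3):A a1@(0,0):A a2@(0,1):B a3@(0,2):A
t=4: a0@(0,3):A a1@(1,0):A a2@(1,1):B a3@(1,2):A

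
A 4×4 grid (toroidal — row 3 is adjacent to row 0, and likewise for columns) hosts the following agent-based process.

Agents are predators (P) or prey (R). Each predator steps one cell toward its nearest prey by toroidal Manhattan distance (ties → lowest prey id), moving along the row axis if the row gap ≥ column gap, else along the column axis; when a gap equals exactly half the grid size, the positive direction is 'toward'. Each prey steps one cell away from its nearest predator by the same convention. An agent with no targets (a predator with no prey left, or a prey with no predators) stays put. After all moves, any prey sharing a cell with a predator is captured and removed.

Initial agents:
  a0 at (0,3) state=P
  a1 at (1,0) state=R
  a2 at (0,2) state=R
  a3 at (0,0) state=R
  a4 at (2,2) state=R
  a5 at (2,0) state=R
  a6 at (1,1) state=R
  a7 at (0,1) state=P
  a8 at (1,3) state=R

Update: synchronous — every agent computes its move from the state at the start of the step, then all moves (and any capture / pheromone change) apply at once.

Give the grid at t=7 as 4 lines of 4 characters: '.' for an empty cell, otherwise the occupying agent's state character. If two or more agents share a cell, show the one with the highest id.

P..R
..R.
R...
....

t=1: a0@(0,2):P a1@(2,0):R a2@(0,1):R a3@(0,1):R a4@(1,2):R a5@(1,0):R a6@(2,1):R a7@(0,2):P a8@(2,3):R
t=2: a0@(0,1):P a1@(1,0):R a2@(0,0):R a3@(0,0):R a4@(2,2):R a5@(1,3):R a6@(1,1):R a7@(0,1):P a8@(1,3):R
t=3: a0@(0,0):P a1@(2,0):R a2@(0,3):R a3@(0,3):R a4@(1,2):R a5@(1,2):R a6@(2,1):R a7@(0,0):P a8@(1,2):R
t=4: a0@(0,3):P a1@(1,0):R a2@(0,2):R a3@(0,2):R a4@(1,1):R a5@(1,1):R a6@(1,1):R a7@(0,3):P a8@(1,1):R
t=5: a0@(0,2):P a1@(2,0):R a2@(0,1):R a3@(0,1):R a4@(1,0):R a5@(1,0):R a6@(1,0):R a7@(0,2):P a8@(1,0):R
t=6: a0@(0,1):P a1@(1,0):R a2@(0,0):R a3@(0,0):R a4@(1,3):R a5@(1,3):R a6@(1,3):R a7@(0,1):P a8@(1,3):R
t=7: a0@(0,0):P a1@(2,0):R a2@(0,3):R a3@(0,3):R a4@(1,2):R a5@(1,2):R a6@(1,2):R a7@(0,0):P a8@(1,2):R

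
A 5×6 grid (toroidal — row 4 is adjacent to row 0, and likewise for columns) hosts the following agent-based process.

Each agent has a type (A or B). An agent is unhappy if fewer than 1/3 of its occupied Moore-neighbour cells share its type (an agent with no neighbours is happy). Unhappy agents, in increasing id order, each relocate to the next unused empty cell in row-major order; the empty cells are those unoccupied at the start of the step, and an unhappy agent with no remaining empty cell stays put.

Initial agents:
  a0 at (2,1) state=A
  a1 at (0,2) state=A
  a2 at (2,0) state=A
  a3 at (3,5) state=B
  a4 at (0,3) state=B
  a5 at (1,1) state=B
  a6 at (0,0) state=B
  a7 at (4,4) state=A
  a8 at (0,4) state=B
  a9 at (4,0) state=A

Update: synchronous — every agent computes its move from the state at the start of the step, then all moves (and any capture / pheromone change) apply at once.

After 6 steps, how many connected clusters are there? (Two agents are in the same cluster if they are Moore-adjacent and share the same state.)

2

t=1: a0@(2,1):A a1@(0,1):A a2@(2,0):A a3@(0,5):B a4@(0,3):B a5@(1,0):B a6@(0,0):B a7@(1,2):A a8@(0,4):B a9@(1,3):A
t=2: (unchanged — steady state)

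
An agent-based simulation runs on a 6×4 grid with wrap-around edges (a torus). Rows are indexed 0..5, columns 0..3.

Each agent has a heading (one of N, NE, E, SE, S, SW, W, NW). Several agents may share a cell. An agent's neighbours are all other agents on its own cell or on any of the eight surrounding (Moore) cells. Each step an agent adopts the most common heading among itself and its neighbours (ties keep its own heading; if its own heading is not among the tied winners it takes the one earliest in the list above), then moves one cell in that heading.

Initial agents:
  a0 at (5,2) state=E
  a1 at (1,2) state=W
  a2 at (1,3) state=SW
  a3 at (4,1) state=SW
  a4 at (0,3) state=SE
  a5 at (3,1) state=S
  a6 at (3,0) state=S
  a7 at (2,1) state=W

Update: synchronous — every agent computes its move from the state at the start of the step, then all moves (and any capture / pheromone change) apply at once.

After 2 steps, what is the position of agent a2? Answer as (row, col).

t=1: a0@(5,3):E a1@(1,1):W a2@(2,2):SW a3@(5,1):S a4@(1,0):SE a5@(4,1):S a6@(4,0):S a7@(2,0):W
t=2: a0@(5,0):E a1@(1,0):W a2@(3,1):SW a3@(0,1):S a4@(1,3):W a5@(5,1):S a6@(5,0):S a7@(2,3):W

(3, 1)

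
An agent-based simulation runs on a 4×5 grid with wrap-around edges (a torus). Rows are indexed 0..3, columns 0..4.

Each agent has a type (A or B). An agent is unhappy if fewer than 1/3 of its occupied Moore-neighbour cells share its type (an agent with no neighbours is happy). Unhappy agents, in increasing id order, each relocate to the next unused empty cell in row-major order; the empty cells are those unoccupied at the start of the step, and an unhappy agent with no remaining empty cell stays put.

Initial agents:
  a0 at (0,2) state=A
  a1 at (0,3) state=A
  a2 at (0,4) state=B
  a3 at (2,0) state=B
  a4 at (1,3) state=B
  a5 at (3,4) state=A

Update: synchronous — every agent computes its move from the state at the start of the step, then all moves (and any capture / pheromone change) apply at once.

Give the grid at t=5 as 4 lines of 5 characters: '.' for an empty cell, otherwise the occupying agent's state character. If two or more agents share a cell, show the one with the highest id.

B.AAB
...B.
.....
....A

t=1: a0@(0,2):A a1@(0,3):A a2@(0,4):B a3@(0,0):B a4@(1,3):B a5@(3,4):A
t=2: (unchanged — steady state)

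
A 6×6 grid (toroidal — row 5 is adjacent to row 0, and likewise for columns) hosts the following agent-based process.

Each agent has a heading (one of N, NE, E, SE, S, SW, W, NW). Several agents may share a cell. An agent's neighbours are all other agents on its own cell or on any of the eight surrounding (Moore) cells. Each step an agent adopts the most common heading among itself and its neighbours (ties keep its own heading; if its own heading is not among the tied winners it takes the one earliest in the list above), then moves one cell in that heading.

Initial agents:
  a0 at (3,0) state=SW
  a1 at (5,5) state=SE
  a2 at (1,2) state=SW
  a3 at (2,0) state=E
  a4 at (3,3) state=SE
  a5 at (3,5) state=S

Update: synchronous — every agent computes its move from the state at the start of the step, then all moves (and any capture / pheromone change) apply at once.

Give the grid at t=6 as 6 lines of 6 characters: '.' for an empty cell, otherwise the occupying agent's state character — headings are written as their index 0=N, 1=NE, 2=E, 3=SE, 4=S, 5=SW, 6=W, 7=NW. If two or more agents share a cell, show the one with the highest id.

......
..5...
2.....
5..3.4
......
.....3

t=1: a0@(4,5):SW a1@(0,0):SE a2@(2,1):SW a3@(2,1):E a4@(4,4):SE a5@(4,5):S
t=2: a0@(5,4):SW a1@(1,1):SE a2@(3,0):SW a3@(2,2):E a4@(5,5):SE a5@(5,5):S
t=3: a0@(0,3):SW a1@(2,2):SE a2@(4,5):SW a3@(2,3):E a4@(0,0):SE a5@(0,5):S
t=4: a0@(1,2):SW a1@(3,3):SE a2@(5,4):SW a3@(2,4):E a4@(1,1):SE a5@(1,5):S
t=5: a0@(2,1):SW a1@(4,4):SE a2@(0,3):SW a3@(2,5):E a4@(2,2):SE a5@(2,5):S
t=6: a0@(3,0):SW a1@(5,5):SE a2@(1,2):SW a3@(2,0):E a4@(3,3):SE a5@(3,5):S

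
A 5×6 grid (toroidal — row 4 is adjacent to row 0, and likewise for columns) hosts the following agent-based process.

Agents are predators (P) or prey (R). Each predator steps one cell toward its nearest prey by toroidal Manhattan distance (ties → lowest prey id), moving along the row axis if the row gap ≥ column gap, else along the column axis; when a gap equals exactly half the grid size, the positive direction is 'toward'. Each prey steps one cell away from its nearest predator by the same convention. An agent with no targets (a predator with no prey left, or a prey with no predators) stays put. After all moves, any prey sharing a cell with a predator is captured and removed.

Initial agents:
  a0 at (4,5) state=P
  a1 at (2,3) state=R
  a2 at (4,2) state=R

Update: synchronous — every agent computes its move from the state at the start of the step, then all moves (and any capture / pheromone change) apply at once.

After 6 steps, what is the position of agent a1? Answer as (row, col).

t=1: a0@(4,0):P a1@(1,3):R a2@(4,1):R
t=2: a0@(4,1):P a1@(1,2):R a2@(4,2):R
t=3: a0@(4,2):P a1@(2,2):R a2@(4,3):R
t=4: a0@(4,3):P a1@(1,2):R a2@(4,4):R
t=5: a0@(4,4):P a1@(2,2):R a2@(4,5):R
t=6: a0@(4,5):P a1@(1,2):R a2@(4,0):R

(1, 2)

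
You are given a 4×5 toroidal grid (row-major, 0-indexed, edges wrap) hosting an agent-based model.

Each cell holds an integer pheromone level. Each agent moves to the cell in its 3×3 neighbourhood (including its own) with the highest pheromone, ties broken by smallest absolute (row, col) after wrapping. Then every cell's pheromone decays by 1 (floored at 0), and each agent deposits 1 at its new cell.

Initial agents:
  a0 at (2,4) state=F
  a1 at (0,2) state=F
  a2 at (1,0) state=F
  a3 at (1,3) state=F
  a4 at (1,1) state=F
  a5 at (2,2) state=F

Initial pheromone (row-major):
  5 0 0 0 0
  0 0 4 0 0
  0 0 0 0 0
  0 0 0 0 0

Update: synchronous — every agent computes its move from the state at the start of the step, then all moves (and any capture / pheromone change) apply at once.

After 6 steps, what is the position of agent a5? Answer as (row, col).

t=1: a0@(1,0) a1@(1,2) a2@(0,0) a3@(1,2) a4@(0,0) a5@(1,2) | pheromone: 6 0 0 0 0 / 1 0 6 0 0 / 0 0 0 0 0 / 0 0 0 0 0
t=2: a0@(0,0) a1@(1,2) a2@(0,0) a3@(1,2) a4@(0,0) a5@(1,2) | pheromone: 8 0 0 0 0 / 0 0 8 0 0 / 0 0 0 0 0 / 0 0 0 0 0
t=3: a0@(0,0) a1@(1,2) a2@(0,0) a3@(1,2) a4@(0,0) a5@(1,2) | pheromone: 10 0 0 0 0 / 0 0 10 0 0 / 0 0 0 0 0 / 0 0 0 0 0
t=4: a0@(0,0) a1@(1,2) a2@(0,0) a3@(1,2) a4@(0,0) a5@(1,2) | pheromone: 12 0 0 0 0 / 0 0 12 0 0 / 0 0 0 0 0 / 0 0 0 0 0
t=5: a0@(0,0) a1@(1,2) a2@(0,0) a3@(1,2) a4@(0,0) a5@(1,2) | pheromone: 14 0 0 0 0 / 0 0 14 0 0 / 0 0 0 0 0 / 0 0 0 0 0
t=6: a0@(0,0) a1@(1,2) a2@(0,0) a3@(1,2) a4@(0,0) a5@(1,2) | pheromone: 16 0 0 0 0 / 0 0 16 0 0 / 0 0 0 0 0 / 0 0 0 0 0

(1, 2)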